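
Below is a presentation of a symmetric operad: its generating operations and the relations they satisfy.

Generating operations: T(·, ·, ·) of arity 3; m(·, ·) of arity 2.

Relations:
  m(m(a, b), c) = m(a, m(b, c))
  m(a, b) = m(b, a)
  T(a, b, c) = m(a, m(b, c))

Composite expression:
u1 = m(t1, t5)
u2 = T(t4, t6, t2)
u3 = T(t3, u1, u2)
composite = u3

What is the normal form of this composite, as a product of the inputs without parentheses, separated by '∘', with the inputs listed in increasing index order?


Reordering under T is free, so list the t-inputs canonically.
m(t1, t5) flattens to t1 ∘ t5
T(t4, t6, t2) flattens to t4 ∘ t6 ∘ t2
T(t3, m(t1, t5), T(t4, t6, t2)) flattens to t3 ∘ t1 ∘ t5 ∘ t4 ∘ t6 ∘ t2
commutativity sorts the factors: t1 ∘ t2 ∘ t3 ∘ t4 ∘ t5 ∘ t6

t1 ∘ t2 ∘ t3 ∘ t4 ∘ t5 ∘ t6


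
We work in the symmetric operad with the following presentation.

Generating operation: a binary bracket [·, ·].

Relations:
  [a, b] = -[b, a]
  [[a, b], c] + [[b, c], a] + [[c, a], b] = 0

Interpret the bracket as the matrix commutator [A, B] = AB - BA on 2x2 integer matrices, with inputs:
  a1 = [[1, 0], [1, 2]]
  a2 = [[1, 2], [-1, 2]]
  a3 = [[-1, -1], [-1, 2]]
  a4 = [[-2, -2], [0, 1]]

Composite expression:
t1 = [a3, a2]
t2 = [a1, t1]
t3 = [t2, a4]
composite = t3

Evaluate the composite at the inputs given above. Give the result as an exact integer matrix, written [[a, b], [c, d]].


[[8, -7], [-12, -8]]

[a3, a2] = [[3, -7], [-2, -3]]
[a1, [a3, a2]] = [[7, 7], [4, -7]]
[[a1, [a3, a2]], a4] = [[8, -7], [-12, -8]]


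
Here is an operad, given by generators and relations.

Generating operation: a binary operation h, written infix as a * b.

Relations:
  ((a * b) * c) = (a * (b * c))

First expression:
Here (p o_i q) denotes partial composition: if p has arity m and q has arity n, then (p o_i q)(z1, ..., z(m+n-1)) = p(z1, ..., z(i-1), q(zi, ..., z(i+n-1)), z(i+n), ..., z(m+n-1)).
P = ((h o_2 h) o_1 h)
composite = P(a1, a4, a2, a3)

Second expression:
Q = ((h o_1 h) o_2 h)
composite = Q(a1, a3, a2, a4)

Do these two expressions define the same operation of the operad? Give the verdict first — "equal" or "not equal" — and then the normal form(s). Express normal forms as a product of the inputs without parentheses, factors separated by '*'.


not equal: they reduce to a1 * a4 * a2 * a3 and a1 * a3 * a2 * a4


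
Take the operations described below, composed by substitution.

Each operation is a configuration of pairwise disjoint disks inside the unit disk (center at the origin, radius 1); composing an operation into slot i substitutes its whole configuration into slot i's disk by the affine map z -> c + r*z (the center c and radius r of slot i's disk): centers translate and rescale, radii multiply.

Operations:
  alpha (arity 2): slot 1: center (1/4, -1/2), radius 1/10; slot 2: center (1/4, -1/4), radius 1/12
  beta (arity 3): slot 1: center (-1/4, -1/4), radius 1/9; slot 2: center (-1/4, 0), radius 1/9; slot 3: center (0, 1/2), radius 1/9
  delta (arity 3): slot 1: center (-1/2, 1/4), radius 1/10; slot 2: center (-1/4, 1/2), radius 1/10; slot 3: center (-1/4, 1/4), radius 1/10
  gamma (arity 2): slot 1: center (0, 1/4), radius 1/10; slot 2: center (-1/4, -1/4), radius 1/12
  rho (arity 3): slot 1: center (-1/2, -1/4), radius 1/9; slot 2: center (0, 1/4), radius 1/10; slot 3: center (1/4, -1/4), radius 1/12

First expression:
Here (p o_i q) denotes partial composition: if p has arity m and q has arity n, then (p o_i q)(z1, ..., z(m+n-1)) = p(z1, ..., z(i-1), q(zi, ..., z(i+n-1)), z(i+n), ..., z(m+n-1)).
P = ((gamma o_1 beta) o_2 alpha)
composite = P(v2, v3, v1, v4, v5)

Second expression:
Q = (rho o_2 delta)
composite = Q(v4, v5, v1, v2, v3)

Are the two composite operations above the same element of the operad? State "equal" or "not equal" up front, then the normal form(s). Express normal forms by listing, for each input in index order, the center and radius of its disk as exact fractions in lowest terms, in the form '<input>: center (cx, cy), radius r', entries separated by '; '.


Normal form of the first expression: v1: center (-1/45, 89/360), radius 1/1080; v2: center (-1/40, 9/40), radius 1/90; v3: center (-1/45, 11/45), radius 1/900; v4: center (0, 3/10), radius 1/90; v5: center (-1/4, -1/4), radius 1/12
Normal form of the second expression: v1: center (-1/40, 3/10), radius 1/100; v2: center (-1/40, 11/40), radius 1/100; v3: center (1/4, -1/4), radius 1/12; v4: center (-1/2, -1/4), radius 1/9; v5: center (-1/20, 11/40), radius 1/100
The forms do not match — not equal.

not equal — first v1: center (-1/45, 89/360), radius 1/1080; v2: center (-1/40, 9/40), radius 1/90; v3: center (-1/45, 11/45), radius 1/900; v4: center (0, 3/10), radius 1/90; v5: center (-1/4, -1/4), radius 1/12, second v1: center (-1/40, 3/10), radius 1/100; v2: center (-1/40, 11/40), radius 1/100; v3: center (1/4, -1/4), radius 1/12; v4: center (-1/2, -1/4), radius 1/9; v5: center (-1/20, 11/40), radius 1/100


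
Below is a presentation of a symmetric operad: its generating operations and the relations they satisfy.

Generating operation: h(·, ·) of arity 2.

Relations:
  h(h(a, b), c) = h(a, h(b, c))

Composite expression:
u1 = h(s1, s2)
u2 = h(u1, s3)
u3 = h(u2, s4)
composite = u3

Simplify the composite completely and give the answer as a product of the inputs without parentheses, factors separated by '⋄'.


s1 ⋄ s2 ⋄ s3 ⋄ s4

Key point: h is associative — brackets drop, the s-order remains.
h(s1, s2) unparenthesizes to s1 ⋄ s2
h(h(s1, s2), s3) unparenthesizes to s1 ⋄ s2 ⋄ s3
h(h(h(s1, s2), s3), s4) unparenthesizes to s1 ⋄ s2 ⋄ s3 ⋄ s4


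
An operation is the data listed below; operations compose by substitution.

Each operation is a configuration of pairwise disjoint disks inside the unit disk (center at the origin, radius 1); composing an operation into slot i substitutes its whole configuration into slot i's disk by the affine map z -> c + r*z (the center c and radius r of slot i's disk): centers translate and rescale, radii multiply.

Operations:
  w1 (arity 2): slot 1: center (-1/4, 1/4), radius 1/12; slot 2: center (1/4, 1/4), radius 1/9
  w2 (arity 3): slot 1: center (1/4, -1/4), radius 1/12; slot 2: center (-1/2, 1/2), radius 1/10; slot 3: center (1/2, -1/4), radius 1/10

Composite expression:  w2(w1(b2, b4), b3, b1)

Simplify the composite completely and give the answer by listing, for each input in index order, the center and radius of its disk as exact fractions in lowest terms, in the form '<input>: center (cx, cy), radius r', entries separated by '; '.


b1: center (1/2, -1/4), radius 1/10; b2: center (11/48, -11/48), radius 1/144; b3: center (-1/2, 1/2), radius 1/10; b4: center (13/48, -11/48), radius 1/108

Affine substitution under w2: radii multiply and b-centers shift.
tracing b2 down its 2-map path: center (11/48, -11/48), radius 1/144
tracing b4 down its 2-map path: center (13/48, -11/48), radius 1/108
tracing b3 down its 1-map path: center (-1/2, 1/2), radius 1/10
tracing b1 down its 1-map path: center (1/2, -1/4), radius 1/10


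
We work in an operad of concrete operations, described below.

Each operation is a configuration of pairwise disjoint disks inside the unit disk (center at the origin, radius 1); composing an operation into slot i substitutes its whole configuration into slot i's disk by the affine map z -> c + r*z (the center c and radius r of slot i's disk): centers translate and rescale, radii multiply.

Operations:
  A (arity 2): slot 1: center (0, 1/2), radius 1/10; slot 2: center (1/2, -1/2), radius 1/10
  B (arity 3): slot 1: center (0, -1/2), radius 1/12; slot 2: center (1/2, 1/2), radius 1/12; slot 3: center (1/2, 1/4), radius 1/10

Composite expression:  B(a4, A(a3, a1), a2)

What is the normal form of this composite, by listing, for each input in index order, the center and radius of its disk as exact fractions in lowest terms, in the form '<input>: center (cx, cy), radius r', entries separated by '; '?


a1: center (13/24, 11/24), radius 1/120; a2: center (1/2, 1/4), radius 1/10; a3: center (1/2, 13/24), radius 1/120; a4: center (0, -1/2), radius 1/12

Follow each a-input down from B: c' goes to c + r*c', radius to r*r'.
a4: after 1 affine step, its disk has center (0, -1/2), radius 1/12
a3: after 2 affine steps, its disk has center (1/2, 13/24), radius 1/120
a1: after 2 affine steps, its disk has center (13/24, 11/24), radius 1/120
a2: after 1 affine step, its disk has center (1/2, 1/4), radius 1/10


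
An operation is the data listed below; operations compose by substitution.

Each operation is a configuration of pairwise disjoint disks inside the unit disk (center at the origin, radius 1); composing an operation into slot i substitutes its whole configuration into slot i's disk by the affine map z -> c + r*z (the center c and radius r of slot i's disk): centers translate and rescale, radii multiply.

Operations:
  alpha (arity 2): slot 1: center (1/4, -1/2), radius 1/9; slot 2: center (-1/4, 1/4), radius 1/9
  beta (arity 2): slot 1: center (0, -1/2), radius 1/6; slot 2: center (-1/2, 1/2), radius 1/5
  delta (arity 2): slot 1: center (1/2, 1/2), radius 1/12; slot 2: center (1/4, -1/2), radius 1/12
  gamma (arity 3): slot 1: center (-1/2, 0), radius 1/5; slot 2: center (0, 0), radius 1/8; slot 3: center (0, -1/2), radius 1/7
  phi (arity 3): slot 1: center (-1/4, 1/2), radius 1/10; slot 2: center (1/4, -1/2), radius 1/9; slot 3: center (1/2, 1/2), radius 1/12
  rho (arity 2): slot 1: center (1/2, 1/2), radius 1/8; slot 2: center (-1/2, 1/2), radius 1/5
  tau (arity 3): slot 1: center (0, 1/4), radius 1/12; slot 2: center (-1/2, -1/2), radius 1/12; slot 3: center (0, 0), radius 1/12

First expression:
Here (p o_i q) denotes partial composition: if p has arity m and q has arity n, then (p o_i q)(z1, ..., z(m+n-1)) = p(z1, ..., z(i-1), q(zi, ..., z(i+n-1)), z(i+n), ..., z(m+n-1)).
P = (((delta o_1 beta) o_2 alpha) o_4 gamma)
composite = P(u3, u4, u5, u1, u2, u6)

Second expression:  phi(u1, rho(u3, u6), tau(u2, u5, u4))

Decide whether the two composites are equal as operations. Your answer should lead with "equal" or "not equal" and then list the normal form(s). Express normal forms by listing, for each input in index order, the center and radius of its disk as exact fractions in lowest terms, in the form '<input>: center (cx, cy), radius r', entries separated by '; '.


Normal form of the first expression: u1: center (5/24, -1/2), radius 1/60; u2: center (1/4, -1/2), radius 1/96; u3: center (1/2, 11/24), radius 1/72; u4: center (37/80, 8/15), radius 1/540; u5: center (109/240, 131/240), radius 1/540; u6: center (1/4, -13/24), radius 1/84
Normal form of the second expression: u1: center (-1/4, 1/2), radius 1/10; u2: center (1/2, 25/48), radius 1/144; u3: center (11/36, -4/9), radius 1/72; u4: center (1/2, 1/2), radius 1/144; u5: center (11/24, 11/24), radius 1/144; u6: center (7/36, -4/9), radius 1/45
The normal forms differ: not equal.

not equal; first: u1: center (5/24, -1/2), radius 1/60; u2: center (1/4, -1/2), radius 1/96; u3: center (1/2, 11/24), radius 1/72; u4: center (37/80, 8/15), radius 1/540; u5: center (109/240, 131/240), radius 1/540; u6: center (1/4, -13/24), radius 1/84; second: u1: center (-1/4, 1/2), radius 1/10; u2: center (1/2, 25/48), radius 1/144; u3: center (11/36, -4/9), radius 1/72; u4: center (1/2, 1/2), radius 1/144; u5: center (11/24, 11/24), radius 1/144; u6: center (7/36, -4/9), radius 1/45


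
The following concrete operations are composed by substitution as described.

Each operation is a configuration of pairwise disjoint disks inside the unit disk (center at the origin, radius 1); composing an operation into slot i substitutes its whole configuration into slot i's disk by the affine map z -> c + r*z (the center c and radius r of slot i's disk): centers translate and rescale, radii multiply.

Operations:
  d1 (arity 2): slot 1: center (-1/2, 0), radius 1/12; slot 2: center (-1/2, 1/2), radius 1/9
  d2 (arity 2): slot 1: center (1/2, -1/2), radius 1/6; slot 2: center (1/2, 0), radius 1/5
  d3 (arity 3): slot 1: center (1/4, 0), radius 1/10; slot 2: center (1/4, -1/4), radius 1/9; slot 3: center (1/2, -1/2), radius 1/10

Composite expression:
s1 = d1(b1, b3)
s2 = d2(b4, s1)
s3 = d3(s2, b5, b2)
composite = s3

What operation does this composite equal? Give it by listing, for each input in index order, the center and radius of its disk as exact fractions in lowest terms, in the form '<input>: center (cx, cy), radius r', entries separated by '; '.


b1: center (29/100, 0), radius 1/600; b2: center (1/2, -1/2), radius 1/10; b3: center (29/100, 1/100), radius 1/450; b4: center (3/10, -1/20), radius 1/60; b5: center (1/4, -1/4), radius 1/9

Each b-disk chains the slot maps above it in d3; radii multiply.
input b4: composing its 2 substitution steps yields center (3/10, -1/20), radius 1/60
input b1: composing its 3 substitution steps yields center (29/100, 0), radius 1/600
input b3: composing its 3 substitution steps yields center (29/100, 1/100), radius 1/450
input b5: composing its 1 substitution step yields center (1/4, -1/4), radius 1/9
input b2: composing its 1 substitution step yields center (1/2, -1/2), radius 1/10


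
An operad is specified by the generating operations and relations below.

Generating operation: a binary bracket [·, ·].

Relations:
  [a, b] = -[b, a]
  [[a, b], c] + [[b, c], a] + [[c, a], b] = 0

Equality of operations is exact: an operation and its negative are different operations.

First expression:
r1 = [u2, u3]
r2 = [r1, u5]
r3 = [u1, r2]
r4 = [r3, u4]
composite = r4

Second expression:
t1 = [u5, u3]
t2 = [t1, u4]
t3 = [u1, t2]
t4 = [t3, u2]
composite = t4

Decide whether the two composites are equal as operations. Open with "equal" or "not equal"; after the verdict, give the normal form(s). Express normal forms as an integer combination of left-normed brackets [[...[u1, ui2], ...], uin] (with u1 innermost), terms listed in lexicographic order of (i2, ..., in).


not equal; the first gives [[[[u1, u2], u3], u5], u4] - [[[[u1, u3], u2], u5], u4] - [[[[u1, u5], u2], u3], u4] + [[[[u1, u5], u3], u2], u4] and the second -[[[[u1, u3], u5], u4], u2] + [[[[u1, u4], u3], u5], u2] - [[[[u1, u4], u5], u3], u2] + [[[[u1, u5], u3], u4], u2]

Reducing the first expression gives [[[[u1, u2], u3], u5], u4] - [[[[u1, u3], u2], u5], u4] - [[[[u1, u5], u2], u3], u4] + [[[[u1, u5], u3], u2], u4]
Reducing the second expression gives -[[[[u1, u3], u5], u4], u2] + [[[[u1, u4], u3], u5], u2] - [[[[u1, u4], u5], u3], u2] + [[[[u1, u5], u3], u4], u2]
Distinct normal forms: not equal.


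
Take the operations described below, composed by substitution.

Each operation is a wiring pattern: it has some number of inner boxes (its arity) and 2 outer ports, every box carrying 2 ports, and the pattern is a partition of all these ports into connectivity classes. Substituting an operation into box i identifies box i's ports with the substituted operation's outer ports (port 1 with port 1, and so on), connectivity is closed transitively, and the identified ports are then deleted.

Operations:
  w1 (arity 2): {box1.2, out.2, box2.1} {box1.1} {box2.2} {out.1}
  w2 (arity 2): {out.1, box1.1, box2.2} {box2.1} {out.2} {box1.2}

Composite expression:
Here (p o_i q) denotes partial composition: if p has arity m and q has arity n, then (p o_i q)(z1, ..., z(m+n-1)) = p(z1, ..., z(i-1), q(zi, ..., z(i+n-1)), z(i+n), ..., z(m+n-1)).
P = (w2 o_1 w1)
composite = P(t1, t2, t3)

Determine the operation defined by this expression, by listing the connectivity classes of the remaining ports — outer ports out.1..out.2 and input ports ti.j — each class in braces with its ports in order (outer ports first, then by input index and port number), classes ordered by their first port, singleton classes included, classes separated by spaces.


{out.1, t3.2} {out.2} {t1.1} {t1.2, t2.1} {t2.2} {t3.1}


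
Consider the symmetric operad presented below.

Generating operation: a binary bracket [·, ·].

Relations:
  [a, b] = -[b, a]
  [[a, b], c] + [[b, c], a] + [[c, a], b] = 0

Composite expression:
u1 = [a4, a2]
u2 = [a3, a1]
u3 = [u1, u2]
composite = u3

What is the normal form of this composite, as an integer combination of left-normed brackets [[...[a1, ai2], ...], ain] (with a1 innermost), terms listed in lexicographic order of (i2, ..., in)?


Expand each bracket as ab - ba; the a1-initial words give the coefficients.
Composite bracket: [[a4, a2], [a3, a1]]
Each bracket splits as ab - ba, giving 8 signed words (2^3 = 8).
The a1-initial words carry the normal form:
  word a1a3a2a4 has sign -1, contributing -[[[a1, a3], a2], a4]
  word a1a3a4a2 has sign +1, contributing +[[[a1, a3], a4], a2]

-[[[a1, a3], a2], a4] + [[[a1, a3], a4], a2]


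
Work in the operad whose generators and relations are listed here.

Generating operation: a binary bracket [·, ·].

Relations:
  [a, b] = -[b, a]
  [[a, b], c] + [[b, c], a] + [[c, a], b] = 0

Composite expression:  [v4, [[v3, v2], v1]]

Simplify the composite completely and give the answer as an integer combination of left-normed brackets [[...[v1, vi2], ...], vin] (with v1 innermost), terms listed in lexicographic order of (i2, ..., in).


-[[[v1, v2], v3], v4] + [[[v1, v3], v2], v4]

Antisymmetry and Jacobi reduce to v1-anchored left-normed brackets.
Composite bracket: [v4, [[v3, v2], v1]]
Expanding via [a, b] = ab - ba: 8 signed words (2^3 = 8).
Collect the words opening with v1:
  sign of v1v2v3v4 is -1, so it contributes -[[[v1, v2], v3], v4]
  sign of v1v3v2v4 is +1, so it contributes +[[[v1, v3], v2], v4]


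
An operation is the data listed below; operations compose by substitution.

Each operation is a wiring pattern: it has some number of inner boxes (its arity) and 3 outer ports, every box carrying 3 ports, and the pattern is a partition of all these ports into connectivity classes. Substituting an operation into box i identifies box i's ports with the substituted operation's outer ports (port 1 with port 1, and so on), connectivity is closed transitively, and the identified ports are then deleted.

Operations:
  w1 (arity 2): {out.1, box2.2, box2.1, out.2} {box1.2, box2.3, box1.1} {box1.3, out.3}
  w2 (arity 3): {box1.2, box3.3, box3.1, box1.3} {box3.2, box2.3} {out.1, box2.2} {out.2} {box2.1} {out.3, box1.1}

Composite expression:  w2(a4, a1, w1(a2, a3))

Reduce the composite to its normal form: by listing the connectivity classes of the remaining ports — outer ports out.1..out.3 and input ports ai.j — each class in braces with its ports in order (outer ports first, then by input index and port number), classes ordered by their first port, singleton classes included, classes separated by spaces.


{out.1, a1.2} {out.2} {out.3, a4.1} {a1.1} {a1.3, a2.3, a3.1, a3.2, a4.2, a4.3} {a2.1, a2.2, a3.3}

Treat the ports identified at w2 as solder joints: merge, then drop.
after w1, the pattern on (a2, a3) reads {out.1, out.2, a3.1, a3.2} {out.3, a2.3} {a2.1, a2.2, a3.3} (out.j = its outer ports)
after w2, the pattern on (a4, a1, a2, a3) reads {out.1, a1.2} {out.2} {out.3, a4.1} {a1.1} {a1.3, a2.3, a3.1, a3.2, a4.2, a4.3} {a2.1, a2.2, a3.3} (out.j = its outer ports)


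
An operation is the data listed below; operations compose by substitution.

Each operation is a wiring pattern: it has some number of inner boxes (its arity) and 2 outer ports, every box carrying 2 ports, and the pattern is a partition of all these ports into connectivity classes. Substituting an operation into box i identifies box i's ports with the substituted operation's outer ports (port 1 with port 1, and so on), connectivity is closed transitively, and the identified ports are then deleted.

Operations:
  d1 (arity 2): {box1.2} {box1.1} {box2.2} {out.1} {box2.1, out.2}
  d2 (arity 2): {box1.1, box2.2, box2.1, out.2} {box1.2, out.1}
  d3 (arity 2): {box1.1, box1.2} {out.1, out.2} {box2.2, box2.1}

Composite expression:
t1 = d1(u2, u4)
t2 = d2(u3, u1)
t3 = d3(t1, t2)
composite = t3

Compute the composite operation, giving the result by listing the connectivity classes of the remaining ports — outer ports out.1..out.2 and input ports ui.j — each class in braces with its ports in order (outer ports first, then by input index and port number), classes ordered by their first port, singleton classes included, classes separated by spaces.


{out.1, out.2} {u1.1, u1.2, u3.1, u3.2} {u2.1} {u2.2} {u4.1} {u4.2}

After gluing at d3, chains via deleted ports link the u-ports.
after d1, the pattern on (u2, u4) reads {out.1} {out.2, u4.1} {u2.1} {u2.2} {u4.2} (out.j = its outer ports)
after d2, the pattern on (u3, u1) reads {out.1, u3.2} {out.2, u1.1, u1.2, u3.1} (out.j = its outer ports)
after d3, the pattern on (u2, u4, u3, u1) reads {out.1, out.2} {u1.1, u1.2, u3.1, u3.2} {u2.1} {u2.2} {u4.1} {u4.2} (out.j = its outer ports)


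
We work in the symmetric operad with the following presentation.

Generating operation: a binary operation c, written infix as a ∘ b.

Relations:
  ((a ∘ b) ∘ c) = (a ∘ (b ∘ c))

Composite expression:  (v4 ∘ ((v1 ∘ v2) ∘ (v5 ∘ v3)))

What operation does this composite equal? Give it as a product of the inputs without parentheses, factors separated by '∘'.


v4 ∘ v1 ∘ v2 ∘ v5 ∘ v3

The c-tree's shape is irrelevant; the v-reading-order decides.
(v1 ∘ v2) reduces to v1 ∘ v2
(v5 ∘ v3) reduces to v5 ∘ v3
((v1 ∘ v2) ∘ (v5 ∘ v3)) reduces to v1 ∘ v2 ∘ v5 ∘ v3
(v4 ∘ ((v1 ∘ v2) ∘ (v5 ∘ v3))) reduces to v4 ∘ v1 ∘ v2 ∘ v5 ∘ v3


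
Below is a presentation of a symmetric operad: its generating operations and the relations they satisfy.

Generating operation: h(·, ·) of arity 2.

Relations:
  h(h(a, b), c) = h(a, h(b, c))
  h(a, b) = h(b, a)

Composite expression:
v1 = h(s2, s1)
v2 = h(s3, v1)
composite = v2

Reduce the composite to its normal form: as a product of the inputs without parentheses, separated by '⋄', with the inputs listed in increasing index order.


s1 ⋄ s2 ⋄ s3

Reordering under h is free, so list the s-inputs canonically.
h(s2, s1) spells out as s2 ⋄ s1
h(s3, h(s2, s1)) spells out as s3 ⋄ s2 ⋄ s1
rearranged into index order: s1 ⋄ s2 ⋄ s3


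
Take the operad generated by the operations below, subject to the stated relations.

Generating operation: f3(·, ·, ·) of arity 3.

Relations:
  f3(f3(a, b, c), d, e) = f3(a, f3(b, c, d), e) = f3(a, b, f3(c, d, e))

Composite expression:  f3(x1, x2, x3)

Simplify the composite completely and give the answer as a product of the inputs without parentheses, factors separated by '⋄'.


x1 ⋄ x2 ⋄ x3


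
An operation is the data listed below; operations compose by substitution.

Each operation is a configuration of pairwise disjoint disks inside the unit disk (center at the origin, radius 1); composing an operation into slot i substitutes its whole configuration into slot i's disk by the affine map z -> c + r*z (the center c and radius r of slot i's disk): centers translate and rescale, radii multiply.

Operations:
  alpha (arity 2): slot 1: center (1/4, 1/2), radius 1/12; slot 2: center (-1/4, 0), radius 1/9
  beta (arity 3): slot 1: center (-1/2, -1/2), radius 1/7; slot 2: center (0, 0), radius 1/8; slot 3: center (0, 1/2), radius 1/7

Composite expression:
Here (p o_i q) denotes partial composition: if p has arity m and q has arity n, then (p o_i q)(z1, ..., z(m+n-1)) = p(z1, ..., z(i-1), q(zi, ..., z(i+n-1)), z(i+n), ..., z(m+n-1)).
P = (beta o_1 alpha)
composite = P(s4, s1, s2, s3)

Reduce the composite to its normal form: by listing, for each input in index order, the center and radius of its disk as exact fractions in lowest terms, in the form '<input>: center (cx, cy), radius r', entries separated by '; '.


Each s-disk chains the slot maps above it in beta; radii multiply.
input s4: applying the 2 nested substitutions gives center (-13/28, -3/7), radius 1/84
input s1: applying the 2 nested substitutions gives center (-15/28, -1/2), radius 1/63
input s2: applying the 1 nested substitution gives center (0, 0), radius 1/8
input s3: applying the 1 nested substitution gives center (0, 1/2), radius 1/7

s1: center (-15/28, -1/2), radius 1/63; s2: center (0, 0), radius 1/8; s3: center (0, 1/2), radius 1/7; s4: center (-13/28, -3/7), radius 1/84


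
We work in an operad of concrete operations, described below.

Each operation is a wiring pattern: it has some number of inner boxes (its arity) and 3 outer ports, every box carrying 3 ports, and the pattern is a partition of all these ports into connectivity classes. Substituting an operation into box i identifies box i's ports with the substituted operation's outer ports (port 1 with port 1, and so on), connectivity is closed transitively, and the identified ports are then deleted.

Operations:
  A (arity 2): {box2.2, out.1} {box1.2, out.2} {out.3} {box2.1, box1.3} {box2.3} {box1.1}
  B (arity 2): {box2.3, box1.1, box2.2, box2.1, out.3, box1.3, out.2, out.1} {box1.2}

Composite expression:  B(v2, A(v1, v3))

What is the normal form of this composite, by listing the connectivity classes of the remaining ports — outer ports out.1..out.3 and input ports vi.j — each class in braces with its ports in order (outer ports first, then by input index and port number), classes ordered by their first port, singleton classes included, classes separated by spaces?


{out.1, out.2, out.3, v1.2, v2.1, v2.3, v3.2} {v1.1} {v1.3, v3.1} {v2.2} {v3.3}

Substituting into B glues patterns; closure does the rest.
stage A: inputs (v1, v3), connectivity {out.1, v3.2} {out.2, v1.2} {out.3} {v1.1} {v1.3, v3.1} {v3.3}, out.j its boundary
stage B: inputs (v2, v1, v3), connectivity {out.1, out.2, out.3, v1.2, v2.1, v2.3, v3.2} {v1.1} {v1.3, v3.1} {v2.2} {v3.3}, out.j its boundary


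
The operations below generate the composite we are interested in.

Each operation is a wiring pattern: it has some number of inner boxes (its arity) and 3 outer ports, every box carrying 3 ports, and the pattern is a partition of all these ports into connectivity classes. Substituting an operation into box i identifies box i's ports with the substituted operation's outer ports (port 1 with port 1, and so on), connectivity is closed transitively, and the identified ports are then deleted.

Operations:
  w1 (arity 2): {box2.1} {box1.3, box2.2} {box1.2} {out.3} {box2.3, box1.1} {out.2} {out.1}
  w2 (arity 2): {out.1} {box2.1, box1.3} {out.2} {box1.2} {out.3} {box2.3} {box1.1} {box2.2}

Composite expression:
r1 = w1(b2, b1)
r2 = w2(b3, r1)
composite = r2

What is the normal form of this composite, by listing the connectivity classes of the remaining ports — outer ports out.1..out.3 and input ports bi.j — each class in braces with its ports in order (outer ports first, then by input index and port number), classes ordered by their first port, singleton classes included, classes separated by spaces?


{out.1} {out.2} {out.3} {b1.1} {b1.2, b2.3} {b1.3, b2.1} {b2.2} {b3.1} {b3.2} {b3.3}


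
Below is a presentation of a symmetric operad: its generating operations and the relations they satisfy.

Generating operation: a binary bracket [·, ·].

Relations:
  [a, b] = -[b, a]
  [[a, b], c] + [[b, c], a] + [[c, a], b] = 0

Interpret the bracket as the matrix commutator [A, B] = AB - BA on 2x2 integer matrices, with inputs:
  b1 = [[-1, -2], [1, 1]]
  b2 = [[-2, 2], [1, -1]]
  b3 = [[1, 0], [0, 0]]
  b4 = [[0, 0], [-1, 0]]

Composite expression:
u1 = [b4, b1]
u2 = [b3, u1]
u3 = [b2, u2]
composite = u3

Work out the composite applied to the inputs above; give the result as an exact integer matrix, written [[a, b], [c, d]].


[[-4, 0], [-2, 4]]


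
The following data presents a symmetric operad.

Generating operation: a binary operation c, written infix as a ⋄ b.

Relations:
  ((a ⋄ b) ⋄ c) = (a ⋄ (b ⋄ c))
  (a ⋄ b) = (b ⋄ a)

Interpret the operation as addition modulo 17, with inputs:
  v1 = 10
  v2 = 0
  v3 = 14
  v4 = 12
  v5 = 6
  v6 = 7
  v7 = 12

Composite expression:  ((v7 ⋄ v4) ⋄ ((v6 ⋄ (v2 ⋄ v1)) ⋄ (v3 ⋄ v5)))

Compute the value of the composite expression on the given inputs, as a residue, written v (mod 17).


10 (mod 17)

(v7 ⋄ v4) = 7
(v2 ⋄ v1) = 10
(v6 ⋄ (v2 ⋄ v1)) = 0
(v3 ⋄ v5) = 3
((v6 ⋄ (v2 ⋄ v1)) ⋄ (v3 ⋄ v5)) = 3
((v7 ⋄ v4) ⋄ ((v6 ⋄ (v2 ⋄ v1)) ⋄ (v3 ⋄ v5))) = 10


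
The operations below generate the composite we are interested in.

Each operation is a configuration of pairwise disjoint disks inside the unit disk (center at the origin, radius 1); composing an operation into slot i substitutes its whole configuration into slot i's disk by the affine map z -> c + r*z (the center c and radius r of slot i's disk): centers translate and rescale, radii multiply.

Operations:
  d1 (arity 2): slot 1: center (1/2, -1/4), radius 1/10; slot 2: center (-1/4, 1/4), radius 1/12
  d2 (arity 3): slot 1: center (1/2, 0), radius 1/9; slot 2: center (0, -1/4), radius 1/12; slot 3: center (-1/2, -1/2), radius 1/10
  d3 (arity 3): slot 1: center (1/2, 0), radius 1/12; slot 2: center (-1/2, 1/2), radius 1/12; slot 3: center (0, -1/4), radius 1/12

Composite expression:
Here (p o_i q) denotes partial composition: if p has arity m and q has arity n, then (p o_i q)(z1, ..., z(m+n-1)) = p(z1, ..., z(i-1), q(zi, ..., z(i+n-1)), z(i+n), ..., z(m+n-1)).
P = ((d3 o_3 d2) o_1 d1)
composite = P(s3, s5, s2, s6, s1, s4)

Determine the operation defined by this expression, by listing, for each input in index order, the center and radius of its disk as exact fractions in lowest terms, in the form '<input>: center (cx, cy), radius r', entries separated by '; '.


s1: center (0, -13/48), radius 1/144; s2: center (-1/2, 1/2), radius 1/12; s3: center (13/24, -1/48), radius 1/120; s4: center (-1/24, -7/24), radius 1/120; s5: center (23/48, 1/48), radius 1/144; s6: center (1/24, -1/4), radius 1/108

Only the slot chain above each s matters under d3; compose those maps.
input s3: applying the 2 nested substitutions gives center (13/24, -1/48), radius 1/120
input s5: applying the 2 nested substitutions gives center (23/48, 1/48), radius 1/144
input s2: applying the 1 nested substitution gives center (-1/2, 1/2), radius 1/12
input s6: applying the 2 nested substitutions gives center (1/24, -1/4), radius 1/108
input s1: applying the 2 nested substitutions gives center (0, -13/48), radius 1/144
input s4: applying the 2 nested substitutions gives center (-1/24, -7/24), radius 1/120


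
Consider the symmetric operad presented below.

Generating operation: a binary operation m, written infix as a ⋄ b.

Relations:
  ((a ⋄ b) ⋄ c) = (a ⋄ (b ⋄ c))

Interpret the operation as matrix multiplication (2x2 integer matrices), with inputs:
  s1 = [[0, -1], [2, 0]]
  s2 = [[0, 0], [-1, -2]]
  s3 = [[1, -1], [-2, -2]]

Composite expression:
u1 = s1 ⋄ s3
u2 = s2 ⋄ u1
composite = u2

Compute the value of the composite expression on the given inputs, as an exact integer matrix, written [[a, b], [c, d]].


(s1 ⋄ s3) = [[2, 2], [2, -2]]
(s2 ⋄ (s1 ⋄ s3)) = [[0, 0], [-6, 2]]

[[0, 0], [-6, 2]]


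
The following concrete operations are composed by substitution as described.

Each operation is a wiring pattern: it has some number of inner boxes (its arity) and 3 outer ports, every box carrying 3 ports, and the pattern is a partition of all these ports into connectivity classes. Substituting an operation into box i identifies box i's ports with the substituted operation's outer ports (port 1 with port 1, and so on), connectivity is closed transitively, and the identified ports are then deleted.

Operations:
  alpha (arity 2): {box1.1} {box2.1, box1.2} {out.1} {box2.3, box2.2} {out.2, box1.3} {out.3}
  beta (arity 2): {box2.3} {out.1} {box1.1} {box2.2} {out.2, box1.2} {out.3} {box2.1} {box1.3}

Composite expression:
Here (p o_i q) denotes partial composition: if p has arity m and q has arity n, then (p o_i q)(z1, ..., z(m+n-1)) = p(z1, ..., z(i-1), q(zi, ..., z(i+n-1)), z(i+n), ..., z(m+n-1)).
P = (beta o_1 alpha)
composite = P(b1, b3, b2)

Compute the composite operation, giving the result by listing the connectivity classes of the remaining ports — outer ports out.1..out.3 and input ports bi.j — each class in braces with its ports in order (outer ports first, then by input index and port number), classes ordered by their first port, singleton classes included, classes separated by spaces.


{out.1} {out.2, b1.3} {out.3} {b1.1} {b1.2, b3.1} {b2.1} {b2.2} {b2.3} {b3.2, b3.3}

Treat the ports identified at beta as solder joints: merge, then drop.
the subtree at alpha composes to {out.1} {out.2, b1.3} {out.3} {b1.1} {b1.2, b3.1} {b3.2, b3.3} on (b1, b3); out.j = own outer ports
the subtree at beta composes to {out.1} {out.2, b1.3} {out.3} {b1.1} {b1.2, b3.1} {b2.1} {b2.2} {b2.3} {b3.2, b3.3} on (b1, b3, b2); out.j = own outer ports


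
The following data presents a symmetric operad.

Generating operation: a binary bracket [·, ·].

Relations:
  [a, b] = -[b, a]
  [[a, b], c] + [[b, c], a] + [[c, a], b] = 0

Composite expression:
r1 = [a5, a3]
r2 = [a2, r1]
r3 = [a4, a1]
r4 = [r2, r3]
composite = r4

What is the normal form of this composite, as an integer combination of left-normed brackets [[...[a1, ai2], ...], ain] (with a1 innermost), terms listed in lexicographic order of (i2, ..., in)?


Skip Jacobi rewriting: expand, keep a1-initial words, read off terms.
Composite bracket: [[a2, [a5, a3]], [a4, a1]]
Expanding via [a, b] = ab - ba: 16 signed words (2^4 = 16).
Coefficients come from the a1-initial words:
  a1a4a2a3a5 (sign -1) contributes -[[[[a1, a4], a2], a3], a5]
  a1a4a2a5a3 (sign +1) contributes +[[[[a1, a4], a2], a5], a3]
  a1a4a3a5a2 (sign +1) contributes +[[[[a1, a4], a3], a5], a2]
  a1a4a5a3a2 (sign -1) contributes -[[[[a1, a4], a5], a3], a2]

-[[[[a1, a4], a2], a3], a5] + [[[[a1, a4], a2], a5], a3] + [[[[a1, a4], a3], a5], a2] - [[[[a1, a4], a5], a3], a2]


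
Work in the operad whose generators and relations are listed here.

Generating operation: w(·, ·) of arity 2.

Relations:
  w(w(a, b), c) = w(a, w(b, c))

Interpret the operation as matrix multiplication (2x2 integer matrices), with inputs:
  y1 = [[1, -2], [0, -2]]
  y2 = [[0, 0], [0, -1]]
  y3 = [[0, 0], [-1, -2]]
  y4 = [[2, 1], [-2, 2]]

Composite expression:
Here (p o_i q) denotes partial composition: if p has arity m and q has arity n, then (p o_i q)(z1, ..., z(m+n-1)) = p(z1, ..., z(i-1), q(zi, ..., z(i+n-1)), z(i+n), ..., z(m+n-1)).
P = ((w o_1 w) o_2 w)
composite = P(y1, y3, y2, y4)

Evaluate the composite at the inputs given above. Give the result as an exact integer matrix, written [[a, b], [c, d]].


w(y3, y2) = [[0, 0], [0, 2]]
w(y1, w(y3, y2)) = [[0, -4], [0, -4]]
w(w(y1, w(y3, y2)), y4) = [[8, -8], [8, -8]]

[[8, -8], [8, -8]]


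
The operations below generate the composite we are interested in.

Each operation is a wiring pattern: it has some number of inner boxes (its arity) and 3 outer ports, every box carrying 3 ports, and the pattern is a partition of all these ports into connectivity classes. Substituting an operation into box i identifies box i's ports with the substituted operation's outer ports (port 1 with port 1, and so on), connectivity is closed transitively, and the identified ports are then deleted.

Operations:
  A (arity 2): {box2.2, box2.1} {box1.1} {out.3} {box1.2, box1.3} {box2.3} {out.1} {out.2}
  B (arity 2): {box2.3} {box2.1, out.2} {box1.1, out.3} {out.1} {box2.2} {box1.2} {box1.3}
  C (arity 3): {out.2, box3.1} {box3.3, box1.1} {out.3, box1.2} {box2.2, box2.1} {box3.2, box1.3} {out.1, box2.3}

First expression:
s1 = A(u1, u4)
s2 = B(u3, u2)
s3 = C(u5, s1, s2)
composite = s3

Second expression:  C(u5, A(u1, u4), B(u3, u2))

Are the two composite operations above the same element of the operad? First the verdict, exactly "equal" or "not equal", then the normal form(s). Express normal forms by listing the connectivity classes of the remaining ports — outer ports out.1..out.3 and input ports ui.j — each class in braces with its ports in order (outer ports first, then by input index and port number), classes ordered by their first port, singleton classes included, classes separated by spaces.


equal; the common form is {out.1} {out.2} {out.3, u5.2} {u1.1} {u1.2, u1.3} {u2.1, u5.3} {u2.2} {u2.3} {u3.1, u5.1} {u3.2} {u3.3} {u4.1, u4.2} {u4.3}

The first expression, normalized: {out.1} {out.2} {out.3, u5.2} {u1.1} {u1.2, u1.3} {u2.1, u5.3} {u2.2} {u2.3} {u3.1, u5.1} {u3.2} {u3.3} {u4.1, u4.2} {u4.3}
The second expression, normalized: {out.1} {out.2} {out.3, u5.2} {u1.1} {u1.2, u1.3} {u2.1, u5.3} {u2.2} {u2.3} {u3.1, u5.1} {u3.2} {u3.3} {u4.1, u4.2} {u4.3}
Both agree, so they are equal.


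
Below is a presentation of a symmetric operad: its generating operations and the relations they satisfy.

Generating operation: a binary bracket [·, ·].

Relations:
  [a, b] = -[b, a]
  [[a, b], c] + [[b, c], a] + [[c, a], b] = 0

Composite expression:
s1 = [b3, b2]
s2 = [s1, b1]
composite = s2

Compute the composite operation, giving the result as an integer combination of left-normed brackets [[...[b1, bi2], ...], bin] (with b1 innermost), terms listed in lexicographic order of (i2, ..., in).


[[b1, b2], b3] - [[b1, b3], b2]


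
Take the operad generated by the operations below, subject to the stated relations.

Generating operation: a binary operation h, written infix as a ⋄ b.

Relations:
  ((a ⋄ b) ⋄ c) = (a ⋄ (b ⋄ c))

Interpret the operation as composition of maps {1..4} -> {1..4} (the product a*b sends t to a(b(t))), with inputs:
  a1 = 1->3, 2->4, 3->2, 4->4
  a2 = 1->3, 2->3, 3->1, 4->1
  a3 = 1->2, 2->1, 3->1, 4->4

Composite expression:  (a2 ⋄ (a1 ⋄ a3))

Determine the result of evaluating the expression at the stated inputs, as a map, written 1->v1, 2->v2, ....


1->1, 2->1, 3->1, 4->1


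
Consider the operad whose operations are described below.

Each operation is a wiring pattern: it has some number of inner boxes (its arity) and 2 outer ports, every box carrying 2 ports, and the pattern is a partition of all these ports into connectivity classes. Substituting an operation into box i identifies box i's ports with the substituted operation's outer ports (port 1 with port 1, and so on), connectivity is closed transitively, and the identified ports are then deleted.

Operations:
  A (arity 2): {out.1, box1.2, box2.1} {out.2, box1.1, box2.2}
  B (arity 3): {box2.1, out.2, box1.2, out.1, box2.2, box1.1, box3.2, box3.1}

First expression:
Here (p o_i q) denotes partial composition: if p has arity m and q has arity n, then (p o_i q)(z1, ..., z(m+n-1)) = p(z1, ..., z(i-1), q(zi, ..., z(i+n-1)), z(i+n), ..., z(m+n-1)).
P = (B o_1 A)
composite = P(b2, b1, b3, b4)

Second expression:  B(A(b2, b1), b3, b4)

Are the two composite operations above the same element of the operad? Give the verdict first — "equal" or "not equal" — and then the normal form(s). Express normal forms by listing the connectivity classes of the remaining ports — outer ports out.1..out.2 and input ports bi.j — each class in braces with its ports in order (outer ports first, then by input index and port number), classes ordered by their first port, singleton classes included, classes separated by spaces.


equal; both compose to {out.1, out.2, b1.1, b1.2, b2.1, b2.2, b3.1, b3.2, b4.1, b4.2}

The first expression reduces to {out.1, out.2, b1.1, b1.2, b2.1, b2.2, b3.1, b3.2, b4.1, b4.2}
The second expression reduces to {out.1, out.2, b1.1, b1.2, b2.1, b2.2, b3.1, b3.2, b4.1, b4.2}
One common form — equal.


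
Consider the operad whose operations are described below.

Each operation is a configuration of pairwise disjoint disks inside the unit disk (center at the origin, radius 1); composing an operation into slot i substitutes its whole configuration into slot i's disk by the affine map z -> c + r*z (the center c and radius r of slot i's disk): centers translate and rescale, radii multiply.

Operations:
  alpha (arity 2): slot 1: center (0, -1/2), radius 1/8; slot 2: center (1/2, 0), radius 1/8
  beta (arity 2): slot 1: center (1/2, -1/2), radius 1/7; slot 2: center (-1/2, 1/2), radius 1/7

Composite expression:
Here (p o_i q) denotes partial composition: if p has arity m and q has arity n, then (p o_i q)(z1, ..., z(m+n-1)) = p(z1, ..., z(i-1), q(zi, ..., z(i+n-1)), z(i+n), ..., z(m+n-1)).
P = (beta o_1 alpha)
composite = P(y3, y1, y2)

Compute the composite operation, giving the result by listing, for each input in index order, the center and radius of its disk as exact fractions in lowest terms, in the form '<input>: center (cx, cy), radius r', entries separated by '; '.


y1: center (4/7, -1/2), radius 1/56; y2: center (-1/2, 1/2), radius 1/7; y3: center (1/2, -4/7), radius 1/56

Affine substitution under beta: radii multiply and y-centers shift.
tracing y3 down its 2-map path: center (1/2, -4/7), radius 1/56
tracing y1 down its 2-map path: center (4/7, -1/2), radius 1/56
tracing y2 down its 1-map path: center (-1/2, 1/2), radius 1/7
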